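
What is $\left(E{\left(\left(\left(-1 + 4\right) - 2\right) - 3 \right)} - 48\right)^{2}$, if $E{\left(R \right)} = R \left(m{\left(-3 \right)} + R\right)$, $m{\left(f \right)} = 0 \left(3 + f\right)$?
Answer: $1936$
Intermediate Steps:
$m{\left(f \right)} = 0$
$E{\left(R \right)} = R^{2}$ ($E{\left(R \right)} = R \left(0 + R\right) = R R = R^{2}$)
$\left(E{\left(\left(\left(-1 + 4\right) - 2\right) - 3 \right)} - 48\right)^{2} = \left(\left(\left(\left(-1 + 4\right) - 2\right) - 3\right)^{2} - 48\right)^{2} = \left(\left(\left(3 - 2\right) - 3\right)^{2} - 48\right)^{2} = \left(\left(1 - 3\right)^{2} - 48\right)^{2} = \left(\left(-2\right)^{2} - 48\right)^{2} = \left(4 - 48\right)^{2} = \left(-44\right)^{2} = 1936$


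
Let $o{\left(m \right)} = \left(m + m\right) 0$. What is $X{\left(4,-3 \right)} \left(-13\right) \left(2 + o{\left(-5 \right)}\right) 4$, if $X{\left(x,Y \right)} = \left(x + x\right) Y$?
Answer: $2496$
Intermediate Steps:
$X{\left(x,Y \right)} = 2 Y x$ ($X{\left(x,Y \right)} = 2 x Y = 2 Y x$)
$o{\left(m \right)} = 0$ ($o{\left(m \right)} = 2 m 0 = 0$)
$X{\left(4,-3 \right)} \left(-13\right) \left(2 + o{\left(-5 \right)}\right) 4 = 2 \left(-3\right) 4 \left(-13\right) \left(2 + 0\right) 4 = \left(-24\right) \left(-13\right) 2 \cdot 4 = 312 \cdot 8 = 2496$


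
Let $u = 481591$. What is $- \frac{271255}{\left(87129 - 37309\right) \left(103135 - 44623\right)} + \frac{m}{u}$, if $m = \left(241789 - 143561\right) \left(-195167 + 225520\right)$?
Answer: $\frac{1738263371233725571}{280774087226688} \approx 6191.0$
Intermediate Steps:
$m = 2981514484$ ($m = 98228 \cdot 30353 = 2981514484$)
$- \frac{271255}{\left(87129 - 37309\right) \left(103135 - 44623\right)} + \frac{m}{u} = - \frac{271255}{\left(87129 - 37309\right) \left(103135 - 44623\right)} + \frac{2981514484}{481591} = - \frac{271255}{49820 \cdot 58512} + 2981514484 \cdot \frac{1}{481591} = - \frac{271255}{2915067840} + \frac{2981514484}{481591} = \left(-271255\right) \frac{1}{2915067840} + \frac{2981514484}{481591} = - \frac{54251}{583013568} + \frac{2981514484}{481591} = \frac{1738263371233725571}{280774087226688}$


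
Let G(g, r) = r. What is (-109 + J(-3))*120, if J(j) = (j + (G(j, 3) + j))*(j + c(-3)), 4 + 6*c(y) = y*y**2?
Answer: -10140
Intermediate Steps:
c(y) = -2/3 + y**3/6 (c(y) = -2/3 + (y*y**2)/6 = -2/3 + y**3/6)
J(j) = (3 + 2*j)*(-31/6 + j) (J(j) = (j + (3 + j))*(j + (-2/3 + (1/6)*(-3)**3)) = (3 + 2*j)*(j + (-2/3 + (1/6)*(-27))) = (3 + 2*j)*(j + (-2/3 - 9/2)) = (3 + 2*j)*(j - 31/6) = (3 + 2*j)*(-31/6 + j))
(-109 + J(-3))*120 = (-109 + (-31/2 + 2*(-3)**2 - 22/3*(-3)))*120 = (-109 + (-31/2 + 2*9 + 22))*120 = (-109 + (-31/2 + 18 + 22))*120 = (-109 + 49/2)*120 = -169/2*120 = -10140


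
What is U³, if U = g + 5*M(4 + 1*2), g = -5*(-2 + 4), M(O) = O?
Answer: 8000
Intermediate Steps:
g = -10 (g = -5*2 = -10)
U = 20 (U = -10 + 5*(4 + 1*2) = -10 + 5*(4 + 2) = -10 + 5*6 = -10 + 30 = 20)
U³ = 20³ = 8000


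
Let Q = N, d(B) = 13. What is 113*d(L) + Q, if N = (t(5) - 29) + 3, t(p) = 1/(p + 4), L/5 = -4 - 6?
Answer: 12988/9 ≈ 1443.1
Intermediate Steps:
L = -50 (L = 5*(-4 - 6) = 5*(-10) = -50)
t(p) = 1/(4 + p)
N = -233/9 (N = (1/(4 + 5) - 29) + 3 = (1/9 - 29) + 3 = (⅑ - 29) + 3 = -260/9 + 3 = -233/9 ≈ -25.889)
Q = -233/9 ≈ -25.889
113*d(L) + Q = 113*13 - 233/9 = 1469 - 233/9 = 12988/9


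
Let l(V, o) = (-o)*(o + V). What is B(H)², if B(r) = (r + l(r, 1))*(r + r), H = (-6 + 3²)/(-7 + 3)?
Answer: 9/4 ≈ 2.2500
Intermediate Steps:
l(V, o) = -o*(V + o) (l(V, o) = (-o)*(V + o) = -o*(V + o))
H = -¾ (H = (-6 + 9)/(-4) = 3*(-¼) = -¾ ≈ -0.75000)
B(r) = -2*r (B(r) = (r - 1*1*(r + 1))*(r + r) = (r - 1*1*(1 + r))*(2*r) = (r + (-1 - r))*(2*r) = -2*r)
B(H)² = (-2*(-¾))² = (3/2)² = 9/4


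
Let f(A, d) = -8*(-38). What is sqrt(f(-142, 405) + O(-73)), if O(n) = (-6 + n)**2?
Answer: sqrt(6545) ≈ 80.901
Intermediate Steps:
f(A, d) = 304
sqrt(f(-142, 405) + O(-73)) = sqrt(304 + (-6 - 73)**2) = sqrt(304 + (-79)**2) = sqrt(304 + 6241) = sqrt(6545)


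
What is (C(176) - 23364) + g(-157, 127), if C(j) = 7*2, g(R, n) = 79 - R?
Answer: -23114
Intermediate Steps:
C(j) = 14
(C(176) - 23364) + g(-157, 127) = (14 - 23364) + (79 - 1*(-157)) = -23350 + (79 + 157) = -23350 + 236 = -23114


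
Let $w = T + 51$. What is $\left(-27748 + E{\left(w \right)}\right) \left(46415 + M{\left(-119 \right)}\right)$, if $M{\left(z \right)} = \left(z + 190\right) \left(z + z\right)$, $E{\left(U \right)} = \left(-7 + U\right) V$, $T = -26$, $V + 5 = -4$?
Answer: $-823819470$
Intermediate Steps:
$V = -9$ ($V = -5 - 4 = -9$)
$w = 25$ ($w = -26 + 51 = 25$)
$E{\left(U \right)} = 63 - 9 U$ ($E{\left(U \right)} = \left(-7 + U\right) \left(-9\right) = 63 - 9 U$)
$M{\left(z \right)} = 2 z \left(190 + z\right)$ ($M{\left(z \right)} = \left(190 + z\right) 2 z = 2 z \left(190 + z\right)$)
$\left(-27748 + E{\left(w \right)}\right) \left(46415 + M{\left(-119 \right)}\right) = \left(-27748 + \left(63 - 225\right)\right) \left(46415 + 2 \left(-119\right) \left(190 - 119\right)\right) = \left(-27748 + \left(63 - 225\right)\right) \left(46415 + 2 \left(-119\right) 71\right) = \left(-27748 - 162\right) \left(46415 - 16898\right) = \left(-27910\right) 29517 = -823819470$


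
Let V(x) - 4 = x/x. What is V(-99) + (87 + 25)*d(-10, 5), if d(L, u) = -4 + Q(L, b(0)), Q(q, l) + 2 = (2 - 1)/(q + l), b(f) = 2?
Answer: -681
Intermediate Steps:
Q(q, l) = -2 + 1/(l + q) (Q(q, l) = -2 + (2 - 1)/(q + l) = -2 + 1/(l + q))
d(L, u) = -4 + (-3 - 2*L)/(2 + L) (d(L, u) = -4 + (1 - 2*2 - 2*L)/(2 + L) = -4 + (1 - 4 - 2*L)/(2 + L) = -4 + (-3 - 2*L)/(2 + L))
V(x) = 5 (V(x) = 4 + x/x = 4 + 1 = 5)
V(-99) + (87 + 25)*d(-10, 5) = 5 + (87 + 25)*((-11 - 6*(-10))/(2 - 10)) = 5 + 112*((-11 + 60)/(-8)) = 5 + 112*(-⅛*49) = 5 + 112*(-49/8) = 5 - 686 = -681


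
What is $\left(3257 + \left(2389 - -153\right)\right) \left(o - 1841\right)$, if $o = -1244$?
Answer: $-17889915$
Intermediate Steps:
$\left(3257 + \left(2389 - -153\right)\right) \left(o - 1841\right) = \left(3257 + \left(2389 - -153\right)\right) \left(-1244 - 1841\right) = \left(3257 + \left(2389 + 153\right)\right) \left(-3085\right) = \left(3257 + 2542\right) \left(-3085\right) = 5799 \left(-3085\right) = -17889915$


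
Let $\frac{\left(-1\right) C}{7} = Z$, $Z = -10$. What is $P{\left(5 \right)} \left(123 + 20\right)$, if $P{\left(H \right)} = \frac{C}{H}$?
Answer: $2002$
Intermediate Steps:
$C = 70$ ($C = \left(-7\right) \left(-10\right) = 70$)
$P{\left(H \right)} = \frac{70}{H}$
$P{\left(5 \right)} \left(123 + 20\right) = \frac{70}{5} \left(123 + 20\right) = 70 \cdot \frac{1}{5} \cdot 143 = 14 \cdot 143 = 2002$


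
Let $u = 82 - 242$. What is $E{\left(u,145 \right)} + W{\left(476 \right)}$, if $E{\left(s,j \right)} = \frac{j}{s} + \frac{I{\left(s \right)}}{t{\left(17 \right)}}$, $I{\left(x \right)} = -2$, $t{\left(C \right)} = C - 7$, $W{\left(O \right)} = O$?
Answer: $\frac{75983}{160} \approx 474.89$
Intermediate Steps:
$t{\left(C \right)} = -7 + C$
$u = -160$ ($u = 82 - 242 = -160$)
$E{\left(s,j \right)} = - \frac{1}{5} + \frac{j}{s}$ ($E{\left(s,j \right)} = \frac{j}{s} - \frac{2}{-7 + 17} = \frac{j}{s} - \frac{2}{10} = \frac{j}{s} - \frac{1}{5} = - \frac{1}{5} + \frac{j}{s}$)
$E{\left(u,145 \right)} + W{\left(476 \right)} = \frac{145 - -32}{-160} + 476 = - \frac{145 + 32}{160} + 476 = \left(- \frac{1}{160}\right) 177 + 476 = - \frac{177}{160} + 476 = \frac{75983}{160}$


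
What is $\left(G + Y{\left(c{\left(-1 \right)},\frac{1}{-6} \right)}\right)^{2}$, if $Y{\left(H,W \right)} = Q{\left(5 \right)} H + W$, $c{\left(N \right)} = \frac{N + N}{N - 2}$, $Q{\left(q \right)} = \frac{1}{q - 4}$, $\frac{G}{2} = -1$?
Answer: $\frac{9}{4} \approx 2.25$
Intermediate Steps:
$G = -2$ ($G = 2 \left(-1\right) = -2$)
$Q{\left(q \right)} = \frac{1}{-4 + q}$
$c{\left(N \right)} = \frac{2 N}{-2 + N}$
$Y{\left(H,W \right)} = H + W$ ($Y{\left(H,W \right)} = \frac{H}{-4 + 5} + W = \frac{H}{1} + W = 1 H + W = H + W$)
$\left(G + Y{\left(c{\left(-1 \right)},\frac{1}{-6} \right)}\right)^{2} = \left(-2 + \left(2 \left(-1\right) \frac{1}{-2 - 1} + \frac{1}{-6}\right)\right)^{2} = \left(-2 - \left(\frac{1}{6} + \frac{2}{-3}\right)\right)^{2} = \left(-2 - \left(\frac{1}{6} + 2 \left(- \frac{1}{3}\right)\right)\right)^{2} = \left(-2 + \left(\frac{2}{3} - \frac{1}{6}\right)\right)^{2} = \left(-2 + \frac{1}{2}\right)^{2} = \left(- \frac{3}{2}\right)^{2} = \frac{9}{4}$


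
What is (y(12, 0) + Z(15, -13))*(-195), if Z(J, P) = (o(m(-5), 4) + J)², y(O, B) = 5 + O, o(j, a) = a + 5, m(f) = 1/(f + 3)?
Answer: -115635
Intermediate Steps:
m(f) = 1/(3 + f)
o(j, a) = 5 + a
Z(J, P) = (9 + J)² (Z(J, P) = ((5 + 4) + J)² = (9 + J)²)
(y(12, 0) + Z(15, -13))*(-195) = ((5 + 12) + (9 + 15)²)*(-195) = (17 + 24²)*(-195) = (17 + 576)*(-195) = 593*(-195) = -115635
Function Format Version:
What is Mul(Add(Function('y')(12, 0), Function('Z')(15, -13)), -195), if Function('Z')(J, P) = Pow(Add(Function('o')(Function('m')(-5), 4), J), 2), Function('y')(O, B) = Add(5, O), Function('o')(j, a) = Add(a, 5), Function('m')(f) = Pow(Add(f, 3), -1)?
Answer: -115635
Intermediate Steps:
Function('m')(f) = Pow(Add(3, f), -1)
Function('o')(j, a) = Add(5, a)
Function('Z')(J, P) = Pow(Add(9, J), 2) (Function('Z')(J, P) = Pow(Add(Add(5, 4), J), 2) = Pow(Add(9, J), 2))
Mul(Add(Function('y')(12, 0), Function('Z')(15, -13)), -195) = Mul(Add(Add(5, 12), Pow(Add(9, 15), 2)), -195) = Mul(Add(17, Pow(24, 2)), -195) = Mul(Add(17, 576), -195) = Mul(593, -195) = -115635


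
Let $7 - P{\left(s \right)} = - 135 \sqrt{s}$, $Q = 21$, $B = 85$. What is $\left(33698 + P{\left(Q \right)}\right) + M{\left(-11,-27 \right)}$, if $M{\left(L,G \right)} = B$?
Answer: $33790 + 135 \sqrt{21} \approx 34409.0$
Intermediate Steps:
$M{\left(L,G \right)} = 85$
$P{\left(s \right)} = 7 + 135 \sqrt{s}$ ($P{\left(s \right)} = 7 - - 135 \sqrt{s} = 7 + 135 \sqrt{s}$)
$\left(33698 + P{\left(Q \right)}\right) + M{\left(-11,-27 \right)} = \left(33698 + \left(7 + 135 \sqrt{21}\right)\right) + 85 = \left(33705 + 135 \sqrt{21}\right) + 85 = 33790 + 135 \sqrt{21}$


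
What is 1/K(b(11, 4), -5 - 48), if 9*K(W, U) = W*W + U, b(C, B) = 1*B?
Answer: -9/37 ≈ -0.24324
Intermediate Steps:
b(C, B) = B
K(W, U) = U/9 + W²/9 (K(W, U) = (W*W + U)/9 = (W² + U)/9 = (U + W²)/9 = U/9 + W²/9)
1/K(b(11, 4), -5 - 48) = 1/((-5 - 48)/9 + (⅑)*4²) = 1/((⅑)*(-53) + (⅑)*16) = 1/(-53/9 + 16/9) = 1/(-37/9) = -9/37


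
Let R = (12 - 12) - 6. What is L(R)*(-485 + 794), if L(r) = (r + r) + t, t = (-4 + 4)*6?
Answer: -3708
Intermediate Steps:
t = 0 (t = 0*6 = 0)
R = -6 (R = 0 - 6 = -6)
L(r) = 2*r (L(r) = (r + r) + 0 = 2*r + 0 = 2*r)
L(R)*(-485 + 794) = (2*(-6))*(-485 + 794) = -12*309 = -3708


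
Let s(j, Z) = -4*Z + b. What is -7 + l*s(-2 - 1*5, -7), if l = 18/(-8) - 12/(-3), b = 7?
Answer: 217/4 ≈ 54.250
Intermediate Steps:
l = 7/4 (l = 18*(-⅛) - 12*(-⅓) = -9/4 + 4 = 7/4 ≈ 1.7500)
s(j, Z) = 7 - 4*Z (s(j, Z) = -4*Z + 7 = 7 - 4*Z)
-7 + l*s(-2 - 1*5, -7) = -7 + 7*(7 - 4*(-7))/4 = -7 + 7*(7 + 28)/4 = -7 + (7/4)*35 = -7 + 245/4 = 217/4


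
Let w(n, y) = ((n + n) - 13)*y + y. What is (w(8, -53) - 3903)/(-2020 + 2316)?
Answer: -4115/296 ≈ -13.902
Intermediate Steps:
w(n, y) = y + y*(-13 + 2*n) (w(n, y) = (2*n - 13)*y + y = (-13 + 2*n)*y + y = y*(-13 + 2*n) + y = y + y*(-13 + 2*n))
(w(8, -53) - 3903)/(-2020 + 2316) = (2*(-53)*(-6 + 8) - 3903)/(-2020 + 2316) = (2*(-53)*2 - 3903)/296 = (-212 - 3903)*(1/296) = -4115*1/296 = -4115/296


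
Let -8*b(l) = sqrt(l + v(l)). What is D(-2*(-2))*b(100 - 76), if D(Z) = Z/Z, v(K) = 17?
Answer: -sqrt(41)/8 ≈ -0.80039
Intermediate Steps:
b(l) = -sqrt(17 + l)/8 (b(l) = -sqrt(l + 17)/8 = -sqrt(17 + l)/8)
D(Z) = 1
D(-2*(-2))*b(100 - 76) = 1*(-sqrt(17 + (100 - 76))/8) = 1*(-sqrt(17 + 24)/8) = 1*(-sqrt(41)/8) = -sqrt(41)/8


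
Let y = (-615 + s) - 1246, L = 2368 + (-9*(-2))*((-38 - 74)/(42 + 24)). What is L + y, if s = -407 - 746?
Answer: -7442/11 ≈ -676.54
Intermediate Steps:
s = -1153
L = 25712/11 (L = 2368 + 18*(-112/66) = 2368 + 18*(-112*1/66) = 2368 + 18*(-56/33) = 2368 - 336/11 = 25712/11 ≈ 2337.5)
y = -3014 (y = (-615 - 1153) - 1246 = -1768 - 1246 = -3014)
L + y = 25712/11 - 3014 = -7442/11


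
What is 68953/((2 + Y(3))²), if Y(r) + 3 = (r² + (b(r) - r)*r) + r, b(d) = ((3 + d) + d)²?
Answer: 68953/60025 ≈ 1.1487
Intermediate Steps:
b(d) = (3 + 2*d)²
Y(r) = -3 + r + r² + r*((3 + 2*r)² - r) (Y(r) = -3 + ((r² + ((3 + 2*r)² - r)*r) + r) = -3 + ((r² + r*((3 + 2*r)² - r)) + r) = -3 + (r + r² + r*((3 + 2*r)² - r)) = -3 + r + r² + r*((3 + 2*r)² - r))
68953/((2 + Y(3))²) = 68953/((2 + (-3 + 3 + 3*(3 + 2*3)²))²) = 68953/((2 + (-3 + 3 + 3*(3 + 6)²))²) = 68953/((2 + (-3 + 3 + 3*9²))²) = 68953/((2 + (-3 + 3 + 3*81))²) = 68953/((2 + (-3 + 3 + 243))²) = 68953/((2 + 243)²) = 68953/(245²) = 68953/60025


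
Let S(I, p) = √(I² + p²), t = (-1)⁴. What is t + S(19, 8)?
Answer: 1 + 5*√17 ≈ 21.616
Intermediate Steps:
t = 1
t + S(19, 8) = 1 + √(19² + 8²) = 1 + √(361 + 64) = 1 + √425 = 1 + 5*√17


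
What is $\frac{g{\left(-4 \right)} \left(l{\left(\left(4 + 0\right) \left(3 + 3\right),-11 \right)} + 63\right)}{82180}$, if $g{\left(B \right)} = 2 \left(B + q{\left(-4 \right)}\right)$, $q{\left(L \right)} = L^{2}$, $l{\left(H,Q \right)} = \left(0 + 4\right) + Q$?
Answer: $\frac{48}{2935} \approx 0.016354$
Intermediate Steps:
$l{\left(H,Q \right)} = 4 + Q$
$g{\left(B \right)} = 32 + 2 B$ ($g{\left(B \right)} = 2 \left(B + \left(-4\right)^{2}\right) = 2 \left(B + 16\right) = 2 \left(16 + B\right) = 32 + 2 B$)
$\frac{g{\left(-4 \right)} \left(l{\left(\left(4 + 0\right) \left(3 + 3\right),-11 \right)} + 63\right)}{82180} = \frac{\left(32 + 2 \left(-4\right)\right) \left(\left(4 - 11\right) + 63\right)}{82180} = \left(32 - 8\right) \left(-7 + 63\right) \frac{1}{82180} = 24 \cdot 56 \cdot \frac{1}{82180} = 1344 \cdot \frac{1}{82180} = \frac{48}{2935}$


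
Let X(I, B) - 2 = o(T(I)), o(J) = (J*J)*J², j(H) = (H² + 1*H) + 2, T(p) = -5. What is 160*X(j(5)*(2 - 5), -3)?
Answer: 100320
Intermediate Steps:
j(H) = 2 + H + H² (j(H) = (H² + H) + 2 = (H + H²) + 2 = 2 + H + H²)
o(J) = J⁴ (o(J) = J²*J² = J⁴)
X(I, B) = 627 (X(I, B) = 2 + (-5)⁴ = 2 + 625 = 627)
160*X(j(5)*(2 - 5), -3) = 160*627 = 100320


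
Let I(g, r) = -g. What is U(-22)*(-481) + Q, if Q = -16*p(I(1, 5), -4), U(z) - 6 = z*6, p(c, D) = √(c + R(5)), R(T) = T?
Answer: 60574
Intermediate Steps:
p(c, D) = √(5 + c) (p(c, D) = √(c + 5) = √(5 + c))
U(z) = 6 + 6*z (U(z) = 6 + z*6 = 6 + 6*z)
Q = -32 (Q = -16*√(5 - 1*1) = -16*√(5 - 1) = -16*√4 = -16*2 = -32)
U(-22)*(-481) + Q = (6 + 6*(-22))*(-481) - 32 = (6 - 132)*(-481) - 32 = -126*(-481) - 32 = 60606 - 32 = 60574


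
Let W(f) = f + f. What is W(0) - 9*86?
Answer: -774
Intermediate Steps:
W(f) = 2*f
W(0) - 9*86 = 2*0 - 9*86 = 0 - 774 = -774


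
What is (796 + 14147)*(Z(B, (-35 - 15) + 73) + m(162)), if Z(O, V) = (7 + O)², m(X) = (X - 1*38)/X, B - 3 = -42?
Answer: 413452886/27 ≈ 1.5313e+7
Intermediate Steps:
B = -39 (B = 3 - 42 = -39)
m(X) = (-38 + X)/X (m(X) = (X - 38)/X = (-38 + X)/X)
(796 + 14147)*(Z(B, (-35 - 15) + 73) + m(162)) = (796 + 14147)*((7 - 39)² + (-38 + 162)/162) = 14943*((-32)² + (1/162)*124) = 14943*(1024 + 62/81) = 14943*(83006/81) = 413452886/27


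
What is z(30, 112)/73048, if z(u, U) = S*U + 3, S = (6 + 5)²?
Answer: 13555/73048 ≈ 0.18556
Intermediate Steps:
S = 121 (S = 11² = 121)
z(u, U) = 3 + 121*U (z(u, U) = 121*U + 3 = 3 + 121*U)
z(30, 112)/73048 = (3 + 121*112)/73048 = (3 + 13552)*(1/73048) = 13555*(1/73048) = 13555/73048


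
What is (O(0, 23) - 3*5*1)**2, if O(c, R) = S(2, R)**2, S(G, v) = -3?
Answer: 36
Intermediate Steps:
O(c, R) = 9 (O(c, R) = (-3)**2 = 9)
(O(0, 23) - 3*5*1)**2 = (9 - 3*5*1)**2 = (9 - 15*1)**2 = (9 - 15)**2 = (-6)**2 = 36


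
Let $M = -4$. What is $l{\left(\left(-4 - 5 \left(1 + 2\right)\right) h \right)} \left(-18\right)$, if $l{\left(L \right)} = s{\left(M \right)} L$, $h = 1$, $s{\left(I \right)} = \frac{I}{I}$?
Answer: $342$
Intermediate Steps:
$s{\left(I \right)} = 1$
$l{\left(L \right)} = L$ ($l{\left(L \right)} = 1 L = L$)
$l{\left(\left(-4 - 5 \left(1 + 2\right)\right) h \right)} \left(-18\right) = \left(-4 - 5 \left(1 + 2\right)\right) 1 \left(-18\right) = \left(-4 - 15\right) 1 \left(-18\right) = \left(-19\right) 1 \left(-18\right) = \left(-19\right) \left(-18\right) = 342$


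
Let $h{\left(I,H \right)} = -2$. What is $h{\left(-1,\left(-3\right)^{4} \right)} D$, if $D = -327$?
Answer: $654$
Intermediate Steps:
$h{\left(-1,\left(-3\right)^{4} \right)} D = \left(-2\right) \left(-327\right) = 654$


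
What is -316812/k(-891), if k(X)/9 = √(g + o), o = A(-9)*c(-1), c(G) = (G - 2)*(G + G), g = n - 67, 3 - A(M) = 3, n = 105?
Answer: -52802*√38/57 ≈ -5710.4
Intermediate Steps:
A(M) = 0 (A(M) = 3 - 1*3 = 3 - 3 = 0)
g = 38 (g = 105 - 67 = 38)
c(G) = 2*G*(-2 + G) (c(G) = (-2 + G)*(2*G) = 2*G*(-2 + G))
o = 0 (o = 0*(2*(-1)*(-2 - 1)) = 0*(2*(-1)*(-3)) = 0*6 = 0)
k(X) = 9*√38 (k(X) = 9*√(38 + 0) = 9*√38)
-316812/k(-891) = -316812*√38/342 = -52802*√38/57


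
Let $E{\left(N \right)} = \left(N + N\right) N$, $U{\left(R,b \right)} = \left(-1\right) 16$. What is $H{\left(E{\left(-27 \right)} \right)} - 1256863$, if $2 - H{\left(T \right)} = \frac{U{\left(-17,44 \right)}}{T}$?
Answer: $- \frac{916251661}{729} \approx -1.2569 \cdot 10^{6}$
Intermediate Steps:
$U{\left(R,b \right)} = -16$
$E{\left(N \right)} = 2 N^{2}$ ($E{\left(N \right)} = 2 N N = 2 N^{2}$)
$H{\left(T \right)} = 2 + \frac{16}{T}$ ($H{\left(T \right)} = 2 - - \frac{16}{T} = 2 + \frac{16}{T}$)
$H{\left(E{\left(-27 \right)} \right)} - 1256863 = \left(2 + \frac{16}{2 \left(-27\right)^{2}}\right) - 1256863 = \left(2 + \frac{16}{2 \cdot 729}\right) - 1256863 = \left(2 + \frac{16}{1458}\right) - 1256863 = \left(2 + 16 \cdot \frac{1}{1458}\right) - 1256863 = \left(2 + \frac{8}{729}\right) - 1256863 = \frac{1466}{729} - 1256863 = - \frac{916251661}{729}$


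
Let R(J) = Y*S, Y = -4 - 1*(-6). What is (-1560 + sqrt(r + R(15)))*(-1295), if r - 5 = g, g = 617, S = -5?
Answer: 2020200 - 7770*sqrt(17) ≈ 1.9882e+6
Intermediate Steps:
Y = 2 (Y = -4 + 6 = 2)
r = 622 (r = 5 + 617 = 622)
R(J) = -10 (R(J) = 2*(-5) = -10)
(-1560 + sqrt(r + R(15)))*(-1295) = (-1560 + sqrt(622 - 10))*(-1295) = (-1560 + sqrt(612))*(-1295) = (-1560 + 6*sqrt(17))*(-1295) = 2020200 - 7770*sqrt(17)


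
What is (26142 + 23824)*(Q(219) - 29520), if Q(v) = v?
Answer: -1464053766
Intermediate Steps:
(26142 + 23824)*(Q(219) - 29520) = (26142 + 23824)*(219 - 29520) = 49966*(-29301) = -1464053766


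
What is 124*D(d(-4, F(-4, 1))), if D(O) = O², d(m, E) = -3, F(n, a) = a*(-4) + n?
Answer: 1116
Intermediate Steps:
F(n, a) = n - 4*a (F(n, a) = -4*a + n = n - 4*a)
124*D(d(-4, F(-4, 1))) = 124*(-3)² = 124*9 = 1116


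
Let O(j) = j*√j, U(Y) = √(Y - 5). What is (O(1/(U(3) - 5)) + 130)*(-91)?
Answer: -11830 - 91*(-1/(5 - I*√2))^(3/2) ≈ -11827.0 - 7.0354*I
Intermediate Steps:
U(Y) = √(-5 + Y)
O(j) = j^(3/2)
(O(1/(U(3) - 5)) + 130)*(-91) = ((1/(√(-5 + 3) - 5))^(3/2) + 130)*(-91) = ((1/(√(-2) - 5))^(3/2) + 130)*(-91) = ((1/(I*√2 - 5))^(3/2) + 130)*(-91) = ((1/(-5 + I*√2))^(3/2) + 130)*(-91) = ((-5 + I*√2)^(-3/2) + 130)*(-91) = (130 + (-5 + I*√2)^(-3/2))*(-91) = -11830 - 91/(-5 + I*√2)^(3/2)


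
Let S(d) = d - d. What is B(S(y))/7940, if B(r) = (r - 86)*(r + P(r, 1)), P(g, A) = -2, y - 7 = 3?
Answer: 43/1985 ≈ 0.021662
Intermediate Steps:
y = 10 (y = 7 + 3 = 10)
S(d) = 0
B(r) = (-86 + r)*(-2 + r) (B(r) = (r - 86)*(r - 2) = (-86 + r)*(-2 + r))
B(S(y))/7940 = (172 + 0² - 88*0)/7940 = (172 + 0 + 0)*(1/7940) = 172*(1/7940) = 43/1985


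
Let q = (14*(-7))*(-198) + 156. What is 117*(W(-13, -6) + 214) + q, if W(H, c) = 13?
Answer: 46119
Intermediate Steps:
q = 19560 (q = -98*(-198) + 156 = 19404 + 156 = 19560)
117*(W(-13, -6) + 214) + q = 117*(13 + 214) + 19560 = 117*227 + 19560 = 26559 + 19560 = 46119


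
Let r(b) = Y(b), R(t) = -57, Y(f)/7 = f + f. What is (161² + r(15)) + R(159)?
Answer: 26074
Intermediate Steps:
Y(f) = 14*f (Y(f) = 7*(f + f) = 7*(2*f) = 14*f)
r(b) = 14*b
(161² + r(15)) + R(159) = (161² + 14*15) - 57 = (25921 + 210) - 57 = 26131 - 57 = 26074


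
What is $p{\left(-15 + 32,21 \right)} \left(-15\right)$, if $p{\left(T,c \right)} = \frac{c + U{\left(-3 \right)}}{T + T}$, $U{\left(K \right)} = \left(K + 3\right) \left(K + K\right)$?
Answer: $- \frac{315}{34} \approx -9.2647$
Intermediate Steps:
$U{\left(K \right)} = 2 K \left(3 + K\right)$ ($U{\left(K \right)} = \left(3 + K\right) 2 K = 2 K \left(3 + K\right)$)
$p{\left(T,c \right)} = \frac{c}{2 T}$ ($p{\left(T,c \right)} = \frac{c + 2 \left(-3\right) \left(3 - 3\right)}{T + T} = \frac{c + 2 \left(-3\right) 0}{2 T} = \left(c + 0\right) \frac{1}{2 T} = c \frac{1}{2 T} = \frac{c}{2 T}$)
$p{\left(-15 + 32,21 \right)} \left(-15\right) = \frac{1}{2} \cdot 21 \frac{1}{-15 + 32} \left(-15\right) = \frac{1}{2} \cdot 21 \cdot \frac{1}{17} \left(-15\right) = \frac{21}{34} \left(-15\right) = - \frac{315}{34}$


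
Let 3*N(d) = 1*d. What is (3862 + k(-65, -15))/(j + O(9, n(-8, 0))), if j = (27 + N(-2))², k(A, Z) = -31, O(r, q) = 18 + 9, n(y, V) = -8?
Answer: 34479/6484 ≈ 5.3176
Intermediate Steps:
O(r, q) = 27
N(d) = d/3 (N(d) = (1*d)/3 = d/3)
j = 6241/9 (j = (27 + (⅓)*(-2))² = (27 - ⅔)² = (79/3)² = 6241/9 ≈ 693.44)
(3862 + k(-65, -15))/(j + O(9, n(-8, 0))) = (3862 - 31)/(6241/9 + 27) = 3831/(6484/9) = 3831*(9/6484) = 34479/6484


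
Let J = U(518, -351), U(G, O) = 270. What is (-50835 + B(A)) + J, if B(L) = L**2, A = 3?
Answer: -50556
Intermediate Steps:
J = 270
(-50835 + B(A)) + J = (-50835 + 3**2) + 270 = (-50835 + 9) + 270 = -50826 + 270 = -50556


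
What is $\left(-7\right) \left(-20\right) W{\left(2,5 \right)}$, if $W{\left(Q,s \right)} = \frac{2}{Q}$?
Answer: $140$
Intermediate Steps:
$\left(-7\right) \left(-20\right) W{\left(2,5 \right)} = \left(-7\right) \left(-20\right) \frac{2}{2} = 140 \cdot 2 \cdot \frac{1}{2} = 140 \cdot 1 = 140$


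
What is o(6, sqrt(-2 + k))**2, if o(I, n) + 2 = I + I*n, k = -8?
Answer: -344 + 48*I*sqrt(10) ≈ -344.0 + 151.79*I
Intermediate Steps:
o(I, n) = -2 + I + I*n (o(I, n) = -2 + (I + I*n) = -2 + I + I*n)
o(6, sqrt(-2 + k))**2 = (-2 + 6 + 6*sqrt(-2 - 8))**2 = (-2 + 6 + 6*sqrt(-10))**2 = (-2 + 6 + 6*(I*sqrt(10)))**2 = (-2 + 6 + 6*I*sqrt(10))**2 = (4 + 6*I*sqrt(10))**2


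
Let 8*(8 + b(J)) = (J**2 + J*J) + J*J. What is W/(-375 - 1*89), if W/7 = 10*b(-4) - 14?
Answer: 119/232 ≈ 0.51293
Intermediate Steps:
b(J) = -8 + 3*J**2/8 (b(J) = -8 + ((J**2 + J*J) + J*J)/8 = -8 + ((J**2 + J**2) + J**2)/8 = -8 + (2*J**2 + J**2)/8 = -8 + (3*J**2)/8 = -8 + 3*J**2/8)
W = -238 (W = 7*(10*(-8 + (3/8)*(-4)**2) - 14) = 7*(10*(-8 + (3/8)*16) - 14) = 7*(10*(-8 + 6) - 14) = 7*(10*(-2) - 14) = 7*(-20 - 14) = 7*(-34) = -238)
W/(-375 - 1*89) = -238/(-375 - 1*89) = -238/(-375 - 89) = -238/(-464) = -238*(-1/464) = 119/232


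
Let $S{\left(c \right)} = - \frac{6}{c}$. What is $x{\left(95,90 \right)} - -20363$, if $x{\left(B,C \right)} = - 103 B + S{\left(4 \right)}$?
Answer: $\frac{21153}{2} \approx 10577.0$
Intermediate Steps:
$x{\left(B,C \right)} = - \frac{3}{2} - 103 B$ ($x{\left(B,C \right)} = - 103 B - \frac{6}{4} = - 103 B - \frac{3}{2} = - \frac{3}{2} - 103 B$)
$x{\left(95,90 \right)} - -20363 = \left(- \frac{3}{2} - 9785\right) - -20363 = \left(- \frac{3}{2} - 9785\right) + 20363 = - \frac{19573}{2} + 20363 = \frac{21153}{2}$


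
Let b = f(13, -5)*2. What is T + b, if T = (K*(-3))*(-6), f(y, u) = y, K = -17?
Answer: -280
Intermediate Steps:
T = -306 (T = -17*(-3)*(-6) = 51*(-6) = -306)
b = 26 (b = 13*2 = 26)
T + b = -306 + 26 = -280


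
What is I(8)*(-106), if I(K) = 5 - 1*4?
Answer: -106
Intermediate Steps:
I(K) = 1 (I(K) = 5 - 4 = 1)
I(8)*(-106) = 1*(-106) = -106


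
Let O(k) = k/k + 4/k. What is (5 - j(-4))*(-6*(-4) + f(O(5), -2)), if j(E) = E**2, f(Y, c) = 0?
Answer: -264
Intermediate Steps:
O(k) = 1 + 4/k
(5 - j(-4))*(-6*(-4) + f(O(5), -2)) = (5 - 1*(-4)**2)*(-6*(-4) + 0) = (5 - 1*16)*(24 + 0) = (5 - 16)*24 = -11*24 = -264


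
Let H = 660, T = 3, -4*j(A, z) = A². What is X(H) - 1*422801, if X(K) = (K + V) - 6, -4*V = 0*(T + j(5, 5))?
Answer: -422147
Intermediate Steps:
j(A, z) = -A²/4
V = 0 (V = -0*(3 - ¼*5²) = -0*(3 - ¼*25) = -0*(3 - 25/4) = -0*(-13)/4 = -¼*0 = 0)
X(K) = -6 + K (X(K) = (K + 0) - 6 = K - 6 = -6 + K)
X(H) - 1*422801 = (-6 + 660) - 1*422801 = 654 - 422801 = -422147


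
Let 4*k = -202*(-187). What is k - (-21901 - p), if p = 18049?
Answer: 98787/2 ≈ 49394.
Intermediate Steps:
k = 18887/2 (k = (-202*(-187))/4 = (¼)*37774 = 18887/2 ≈ 9443.5)
k - (-21901 - p) = 18887/2 - (-21901 - 1*18049) = 18887/2 - (-21901 - 18049) = 18887/2 - 1*(-39950) = 18887/2 + 39950 = 98787/2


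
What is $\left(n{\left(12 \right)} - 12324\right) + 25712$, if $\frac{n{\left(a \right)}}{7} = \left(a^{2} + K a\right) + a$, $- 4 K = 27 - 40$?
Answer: $14753$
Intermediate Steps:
$K = \frac{13}{4}$ ($K = - \frac{27 - 40}{4} = \left(- \frac{1}{4}\right) \left(-13\right) = \frac{13}{4} \approx 3.25$)
$n{\left(a \right)} = 7 a^{2} + \frac{119 a}{4}$ ($n{\left(a \right)} = 7 \left(\left(a^{2} + \frac{13 a}{4}\right) + a\right) = 7 \left(a^{2} + \frac{17 a}{4}\right) = 7 a^{2} + \frac{119 a}{4}$)
$\left(n{\left(12 \right)} - 12324\right) + 25712 = \left(\frac{7}{4} \cdot 12 \left(17 + 4 \cdot 12\right) - 12324\right) + 25712 = \left(\frac{7}{4} \cdot 12 \left(17 + 48\right) + \left(-12426 + 102\right)\right) + 25712 = \left(\frac{7}{4} \cdot 12 \cdot 65 - 12324\right) + 25712 = \left(1365 - 12324\right) + 25712 = -10959 + 25712 = 14753$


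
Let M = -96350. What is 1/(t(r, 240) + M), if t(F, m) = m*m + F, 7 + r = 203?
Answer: -1/38554 ≈ -2.5938e-5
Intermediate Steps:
r = 196 (r = -7 + 203 = 196)
t(F, m) = F + m² (t(F, m) = m² + F = F + m²)
1/(t(r, 240) + M) = 1/((196 + 240²) - 96350) = 1/((196 + 57600) - 96350) = 1/(57796 - 96350) = 1/(-38554) = -1/38554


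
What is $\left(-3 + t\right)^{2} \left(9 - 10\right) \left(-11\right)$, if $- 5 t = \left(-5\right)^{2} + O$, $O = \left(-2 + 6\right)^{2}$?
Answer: $\frac{34496}{25} \approx 1379.8$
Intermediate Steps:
$O = 16$ ($O = 4^{2} = 16$)
$t = - \frac{41}{5}$ ($t = - \frac{\left(-5\right)^{2} + 16}{5} = - \frac{25 + 16}{5} = \left(- \frac{1}{5}\right) 41 = - \frac{41}{5} \approx -8.2$)
$\left(-3 + t\right)^{2} \left(9 - 10\right) \left(-11\right) = \left(-3 - \frac{41}{5}\right)^{2} \left(9 - 10\right) \left(-11\right) = \left(- \frac{56}{5}\right)^{2} \left(\left(-1\right) \left(-11\right)\right) = \frac{3136}{25} \cdot 11 = \frac{34496}{25}$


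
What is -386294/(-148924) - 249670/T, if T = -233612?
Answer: 7964048063/2174402093 ≈ 3.6626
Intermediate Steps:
-386294/(-148924) - 249670/T = -386294/(-148924) - 249670/(-233612) = -386294*(-1/148924) - 249670*(-1/233612) = 193147/74462 + 124835/116806 = 7964048063/2174402093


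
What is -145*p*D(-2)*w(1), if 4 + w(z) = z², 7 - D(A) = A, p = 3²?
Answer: 35235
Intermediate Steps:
p = 9
D(A) = 7 - A
w(z) = -4 + z²
-145*p*D(-2)*w(1) = -145*9*(7 - 1*(-2))*(-4 + 1²) = -145*9*(7 + 2)*(-4 + 1) = -145*9*9*(-3) = -11745*(-3) = -145*(-243) = 35235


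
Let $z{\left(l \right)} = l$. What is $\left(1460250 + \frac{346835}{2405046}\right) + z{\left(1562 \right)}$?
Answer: $\frac{3515725450187}{2405046} \approx 1.4618 \cdot 10^{6}$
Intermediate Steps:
$\left(1460250 + \frac{346835}{2405046}\right) + z{\left(1562 \right)} = \left(1460250 + \frac{346835}{2405046}\right) + 1562 = \frac{3511968768335}{2405046} + 1562 = \frac{3515725450187}{2405046}$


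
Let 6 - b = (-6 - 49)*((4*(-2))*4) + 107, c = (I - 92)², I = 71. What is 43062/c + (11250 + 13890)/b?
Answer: 23017214/273567 ≈ 84.137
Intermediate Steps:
c = 441 (c = (71 - 92)² = (-21)² = 441)
b = -1861 (b = 6 - ((-6 - 49)*((4*(-2))*4) + 107) = 6 - (-(-440)*4 + 107) = 6 - (-55*(-32) + 107) = 6 - (1760 + 107) = 6 - 1*1867 = 6 - 1867 = -1861)
43062/c + (11250 + 13890)/b = 43062/441 + (11250 + 13890)/(-1861) = 43062*(1/441) + 25140*(-1/1861) = 14354/147 - 25140/1861 = 23017214/273567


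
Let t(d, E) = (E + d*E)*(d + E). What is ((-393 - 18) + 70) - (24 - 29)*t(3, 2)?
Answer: -141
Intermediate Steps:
t(d, E) = (E + d)*(E + E*d) (t(d, E) = (E + E*d)*(E + d) = (E + d)*(E + E*d))
((-393 - 18) + 70) - (24 - 29)*t(3, 2) = ((-393 - 18) + 70) - (24 - 29)*2*(2 + 3 + 3² + 2*3) = (-411 + 70) - (-5)*2*(2 + 3 + 9 + 6) = -341 - (-5)*2*20 = -341 - (-5)*40 = -341 - 1*(-200) = -341 + 200 = -141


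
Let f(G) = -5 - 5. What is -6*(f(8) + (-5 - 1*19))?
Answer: 204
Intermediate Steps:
f(G) = -10
-6*(f(8) + (-5 - 1*19)) = -6*(-10 + (-5 - 1*19)) = -6*(-10 + (-5 - 19)) = -6*(-10 - 24) = -6*(-34) = 204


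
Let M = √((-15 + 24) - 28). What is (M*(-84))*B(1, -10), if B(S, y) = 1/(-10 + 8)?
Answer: 42*I*√19 ≈ 183.07*I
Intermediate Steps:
B(S, y) = -½ (B(S, y) = 1/(-2) = -½)
M = I*√19 (M = √(9 - 28) = √(-19) = I*√19 ≈ 4.3589*I)
(M*(-84))*B(1, -10) = ((I*√19)*(-84))*(-½) = -84*I*√19*(-½) = 42*I*√19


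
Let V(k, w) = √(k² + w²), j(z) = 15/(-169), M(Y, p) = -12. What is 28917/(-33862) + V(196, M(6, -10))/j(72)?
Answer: -28917/33862 - 676*√2410/15 ≈ -2213.3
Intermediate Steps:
j(z) = -15/169 (j(z) = 15*(-1/169) = -15/169)
28917/(-33862) + V(196, M(6, -10))/j(72) = 28917/(-33862) + √(196² + (-12)²)/(-15/169) = 28917*(-1/33862) + √(38416 + 144)*(-169/15) = -28917/33862 + √38560*(-169/15) = -28917/33862 + (4*√2410)*(-169/15) = -28917/33862 - 676*√2410/15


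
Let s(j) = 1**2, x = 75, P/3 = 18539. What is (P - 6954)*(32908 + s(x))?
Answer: 1601450667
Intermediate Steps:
P = 55617 (P = 3*18539 = 55617)
s(j) = 1
(P - 6954)*(32908 + s(x)) = (55617 - 6954)*(32908 + 1) = 48663*32909 = 1601450667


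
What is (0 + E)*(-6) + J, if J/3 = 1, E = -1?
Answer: 9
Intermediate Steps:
J = 3 (J = 3*1 = 3)
(0 + E)*(-6) + J = (0 - 1)*(-6) + 3 = -1*(-6) + 3 = 6 + 3 = 9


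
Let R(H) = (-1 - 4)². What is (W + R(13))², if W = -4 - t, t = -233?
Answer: 64516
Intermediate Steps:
R(H) = 25 (R(H) = (-5)² = 25)
W = 229 (W = -4 - 1*(-233) = -4 + 233 = 229)
(W + R(13))² = (229 + 25)² = 254² = 64516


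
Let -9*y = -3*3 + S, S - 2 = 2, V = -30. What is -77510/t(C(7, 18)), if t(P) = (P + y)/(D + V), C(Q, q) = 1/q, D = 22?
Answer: 11161440/11 ≈ 1.0147e+6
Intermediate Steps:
S = 4 (S = 2 + 2 = 4)
y = 5/9 (y = -(-3*3 + 4)/9 = -(-9 + 4)/9 = -1/9*(-5) = 5/9 ≈ 0.55556)
t(P) = -5/72 - P/8 (t(P) = (P + 5/9)/(22 - 30) = (5/9 + P)/(-8) = (5/9 + P)*(-1/8) = -5/72 - P/8)
-77510/t(C(7, 18)) = -77510/(-5/72 - 1/8/18) = -77510/(-5/72 - 1/8*1/18) = -77510/(-5/72 - 1/144) = -77510/(-11/144) = -77510*(-144/11) = 11161440/11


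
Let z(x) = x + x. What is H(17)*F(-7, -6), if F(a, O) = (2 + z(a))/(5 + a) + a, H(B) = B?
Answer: -17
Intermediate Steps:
z(x) = 2*x
F(a, O) = a + (2 + 2*a)/(5 + a) (F(a, O) = (2 + 2*a)/(5 + a) + a = a + (2 + 2*a)/(5 + a))
H(17)*F(-7, -6) = 17*((2 + (-7)² + 7*(-7))/(5 - 7)) = 17*((2 + 49 - 49)/(-2)) = 17*(-½*2) = 17*(-1) = -17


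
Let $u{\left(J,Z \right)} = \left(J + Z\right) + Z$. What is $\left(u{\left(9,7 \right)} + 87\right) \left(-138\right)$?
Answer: $-15180$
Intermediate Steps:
$u{\left(J,Z \right)} = J + 2 Z$
$\left(u{\left(9,7 \right)} + 87\right) \left(-138\right) = \left(\left(9 + 2 \cdot 7\right) + 87\right) \left(-138\right) = \left(\left(9 + 14\right) + 87\right) \left(-138\right) = \left(23 + 87\right) \left(-138\right) = 110 \left(-138\right) = -15180$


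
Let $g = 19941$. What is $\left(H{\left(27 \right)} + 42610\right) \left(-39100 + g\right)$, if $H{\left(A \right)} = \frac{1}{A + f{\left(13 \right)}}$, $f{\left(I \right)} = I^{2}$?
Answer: $- \frac{3265460351}{4} \approx -8.1637 \cdot 10^{8}$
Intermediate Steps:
$H{\left(A \right)} = \frac{1}{169 + A}$ ($H{\left(A \right)} = \frac{1}{A + 13^{2}} = \frac{1}{A + 169} = \frac{1}{169 + A}$)
$\left(H{\left(27 \right)} + 42610\right) \left(-39100 + g\right) = \left(\frac{1}{169 + 27} + 42610\right) \left(-39100 + 19941\right) = \left(\frac{1}{196} + 42610\right) \left(-19159\right) = \frac{8351561}{196} \left(-19159\right) = - \frac{3265460351}{4}$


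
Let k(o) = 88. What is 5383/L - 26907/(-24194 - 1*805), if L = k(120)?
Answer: 45645811/733304 ≈ 62.247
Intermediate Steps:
L = 88
5383/L - 26907/(-24194 - 1*805) = 5383/88 - 26907/(-24194 - 1*805) = 5383*(1/88) - 26907/(-24194 - 805) = 5383/88 - 26907/(-24999) = 5383/88 - 26907*(-1/24999) = 5383/88 + 8969/8333 = 45645811/733304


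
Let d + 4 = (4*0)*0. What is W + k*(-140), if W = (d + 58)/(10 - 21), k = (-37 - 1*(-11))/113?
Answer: 33938/1243 ≈ 27.303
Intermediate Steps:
k = -26/113 (k = (-37 + 11)*(1/113) = -26*1/113 = -26/113 ≈ -0.23009)
d = -4 (d = -4 + (4*0)*0 = -4 + 0*0 = -4 + 0 = -4)
W = -54/11 (W = (-4 + 58)/(10 - 21) = 54/(-11) = 54*(-1/11) = -54/11 ≈ -4.9091)
W + k*(-140) = -54/11 - 26/113*(-140) = -54/11 + 3640/113 = 33938/1243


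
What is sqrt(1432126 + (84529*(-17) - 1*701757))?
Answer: 8*I*sqrt(11041) ≈ 840.61*I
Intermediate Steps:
sqrt(1432126 + (84529*(-17) - 1*701757)) = sqrt(1432126 + (-1436993 - 701757)) = sqrt(1432126 - 2138750) = sqrt(-706624) = 8*I*sqrt(11041)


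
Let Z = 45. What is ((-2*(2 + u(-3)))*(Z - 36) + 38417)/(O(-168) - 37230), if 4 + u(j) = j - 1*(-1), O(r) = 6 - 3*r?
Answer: -38489/36720 ≈ -1.0482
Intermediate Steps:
u(j) = -3 + j (u(j) = -4 + (j - 1*(-1)) = -4 + (j + 1) = -4 + (1 + j) = -3 + j)
((-2*(2 + u(-3)))*(Z - 36) + 38417)/(O(-168) - 37230) = ((-2*(2 + (-3 - 3)))*(45 - 36) + 38417)/((6 - 3*(-168)) - 37230) = (-2*(2 - 6)*9 + 38417)/((6 + 504) - 37230) = (-2*(-4)*9 + 38417)/(510 - 37230) = (8*9 + 38417)/(-36720) = (72 + 38417)*(-1/36720) = 38489*(-1/36720) = -38489/36720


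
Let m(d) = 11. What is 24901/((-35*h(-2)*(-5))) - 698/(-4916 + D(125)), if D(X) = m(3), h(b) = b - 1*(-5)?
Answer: 8167057/171675 ≈ 47.573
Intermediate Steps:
h(b) = 5 + b (h(b) = b + 5 = 5 + b)
D(X) = 11
24901/((-35*h(-2)*(-5))) - 698/(-4916 + D(125)) = 24901/((-35*(5 - 2)*(-5))) - 698/(-4916 + 11) = 24901/((-35*3*(-5))) - 698/(-4905) = 24901/((-105*(-5))) - 698*(-1/4905) = 24901/525 + 698/4905 = 8167057/171675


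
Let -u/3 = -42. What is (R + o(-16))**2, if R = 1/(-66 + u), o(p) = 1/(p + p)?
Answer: 49/230400 ≈ 0.00021267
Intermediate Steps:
u = 126 (u = -3*(-42) = 126)
o(p) = 1/(2*p)
R = 1/60 (R = 1/(-66 + 126) = 1/60 ≈ 0.016667)
(R + o(-16))**2 = (1/60 + (1/2)/(-16))**2 = (1/60 + (1/2)*(-1/16))**2 = (1/60 - 1/32)**2 = (-7/480)**2 = 49/230400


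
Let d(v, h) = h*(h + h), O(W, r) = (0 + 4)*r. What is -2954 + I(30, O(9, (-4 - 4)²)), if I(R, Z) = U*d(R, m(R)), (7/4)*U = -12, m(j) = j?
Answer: -107078/7 ≈ -15297.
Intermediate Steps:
U = -48/7 (U = (4/7)*(-12) = -48/7 ≈ -6.8571)
O(W, r) = 4*r
d(v, h) = 2*h² (d(v, h) = h*(2*h) = 2*h²)
I(R, Z) = -96*R²/7
-2954 + I(30, O(9, (-4 - 4)²)) = -2954 - 96/7*30² = -2954 - 96/7*900 = -2954 - 86400/7 = -107078/7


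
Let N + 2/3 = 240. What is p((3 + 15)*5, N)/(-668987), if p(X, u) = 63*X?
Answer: -5670/668987 ≈ -0.0084755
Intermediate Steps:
N = 718/3 (N = -⅔ + 240 = 718/3 ≈ 239.33)
p((3 + 15)*5, N)/(-668987) = (63*((3 + 15)*5))/(-668987) = (63*(18*5))*(-1/668987) = (63*90)*(-1/668987) = 5670*(-1/668987) = -5670/668987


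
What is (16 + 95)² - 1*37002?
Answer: -24681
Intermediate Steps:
(16 + 95)² - 1*37002 = 111² - 37002 = 12321 - 37002 = -24681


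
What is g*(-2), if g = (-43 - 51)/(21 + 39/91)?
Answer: 658/75 ≈ 8.7733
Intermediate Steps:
g = -329/75 (g = -94/(21 + 39*(1/91)) = -94/(21 + 3/7) = -94/150/7 = -94*7/150 = -329/75 ≈ -4.3867)
g*(-2) = -329/75*(-2) = 658/75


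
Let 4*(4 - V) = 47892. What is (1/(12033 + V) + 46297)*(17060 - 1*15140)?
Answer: 88890270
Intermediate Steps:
V = -11969 (V = 4 - ¼*47892 = 4 - 11973 = -11969)
(1/(12033 + V) + 46297)*(17060 - 1*15140) = (1/(12033 - 11969) + 46297)*(17060 - 1*15140) = (1/64 + 46297)*(17060 - 15140) = (1/64 + 46297)*1920 = (2963009/64)*1920 = 88890270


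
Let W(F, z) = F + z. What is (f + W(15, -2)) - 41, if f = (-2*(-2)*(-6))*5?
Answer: -148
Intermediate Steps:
f = -120 (f = (-1*(-4)*(-6))*5 = (4*(-6))*5 = -24*5 = -120)
(f + W(15, -2)) - 41 = (-120 + (15 - 2)) - 41 = (-120 + 13) - 41 = -107 - 41 = -148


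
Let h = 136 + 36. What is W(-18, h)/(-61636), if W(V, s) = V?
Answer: 9/30818 ≈ 0.00029204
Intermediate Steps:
h = 172
W(-18, h)/(-61636) = -18/(-61636) = -18*(-1/61636) = 9/30818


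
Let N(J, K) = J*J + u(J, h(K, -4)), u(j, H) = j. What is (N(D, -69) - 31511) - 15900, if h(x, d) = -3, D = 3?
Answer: -47399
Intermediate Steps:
N(J, K) = J + J² (N(J, K) = J*J + J = J² + J = J + J²)
(N(D, -69) - 31511) - 15900 = (3*(1 + 3) - 31511) - 15900 = (3*4 - 31511) - 15900 = (12 - 31511) - 15900 = -31499 - 15900 = -47399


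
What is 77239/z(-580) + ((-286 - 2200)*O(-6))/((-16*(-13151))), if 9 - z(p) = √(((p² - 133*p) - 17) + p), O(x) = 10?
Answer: -19566830267/10859096324 - 77239*√412943/412862 ≈ -122.02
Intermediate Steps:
z(p) = 9 - √(-17 + p² - 132*p) (z(p) = 9 - √(((p² - 133*p) - 17) + p) = 9 - √((-17 + p² - 133*p) + p) = 9 - √(-17 + p² - 132*p))
77239/z(-580) + ((-286 - 2200)*O(-6))/((-16*(-13151))) = 77239/(9 - √(-17 + (-580)² - 132*(-580))) + ((-286 - 2200)*10)/((-16*(-13151))) = 77239/(9 - √(-17 + 336400 + 76560)) - 2486*10/210416 = 77239/(9 - √412943) - 24860*1/210416 = 77239/(9 - √412943) - 6215/52604 = -6215/52604 + 77239/(9 - √412943)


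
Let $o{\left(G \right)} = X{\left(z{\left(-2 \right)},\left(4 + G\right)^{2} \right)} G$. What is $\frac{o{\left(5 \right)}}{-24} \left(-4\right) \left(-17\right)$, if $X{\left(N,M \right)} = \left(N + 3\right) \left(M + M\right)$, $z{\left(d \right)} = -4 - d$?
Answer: $-2295$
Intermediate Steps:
$X{\left(N,M \right)} = 2 M \left(3 + N\right)$ ($X{\left(N,M \right)} = \left(3 + N\right) 2 M = 2 M \left(3 + N\right)$)
$o{\left(G \right)} = 2 G \left(4 + G\right)^{2}$ ($o{\left(G \right)} = 2 \left(4 + G\right)^{2} \left(3 - 2\right) G = 2 \left(4 + G\right)^{2} \cdot 1 G = 2 \left(4 + G\right)^{2} G = 2 G \left(4 + G\right)^{2}$)
$\frac{o{\left(5 \right)}}{-24} \left(-4\right) \left(-17\right) = \frac{2 \cdot 5 \left(4 + 5\right)^{2}}{-24} \left(-4\right) \left(-17\right) = 2 \cdot 5 \cdot 9^{2} \left(- \frac{1}{24}\right) \left(-4\right) \left(-17\right) = 2 \cdot 5 \cdot 81 \left(- \frac{1}{24}\right) \left(-4\right) \left(-17\right) = 810 \left(- \frac{1}{24}\right) \left(-4\right) \left(-17\right) = \left(- \frac{135}{4}\right) \left(-4\right) \left(-17\right) = 135 \left(-17\right) = -2295$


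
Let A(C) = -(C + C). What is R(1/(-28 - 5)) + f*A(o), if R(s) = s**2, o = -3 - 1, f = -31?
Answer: -270071/1089 ≈ -248.00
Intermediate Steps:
o = -4
A(C) = -2*C
R(1/(-28 - 5)) + f*A(o) = (1/(-28 - 5))**2 - (-62)*(-4) = (1/(-33))**2 - 31*8 = (-1/33)**2 - 248 = 1/1089 - 248 = -270071/1089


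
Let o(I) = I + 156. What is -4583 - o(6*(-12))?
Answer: -4667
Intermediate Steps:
o(I) = 156 + I
-4583 - o(6*(-12)) = -4583 - (156 + 6*(-12)) = -4583 - (156 - 72) = -4583 - 1*84 = -4583 - 84 = -4667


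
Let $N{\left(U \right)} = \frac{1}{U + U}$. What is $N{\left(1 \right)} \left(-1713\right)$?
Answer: $- \frac{1713}{2} \approx -856.5$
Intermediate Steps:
$N{\left(U \right)} = \frac{1}{2 U}$
$N{\left(1 \right)} \left(-1713\right) = \frac{1}{2 \cdot 1} \left(-1713\right) = \frac{1}{2} \cdot 1 \left(-1713\right) = \frac{1}{2} \left(-1713\right) = - \frac{1713}{2}$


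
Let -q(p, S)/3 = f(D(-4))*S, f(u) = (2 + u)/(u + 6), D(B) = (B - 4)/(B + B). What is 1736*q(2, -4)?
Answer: 8928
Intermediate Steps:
D(B) = (-4 + B)/(2*B) (D(B) = (-4 + B)/((2*B)) = (-4 + B)*(1/(2*B)) = (-4 + B)/(2*B))
f(u) = (2 + u)/(6 + u)
q(p, S) = -9*S/7 (q(p, S) = -3*(2 + (½)*(-4 - 4)/(-4))/(6 + (½)*(-4 - 4)/(-4))*S = -3*(2 + (½)*(-¼)*(-8))/(6 + (½)*(-¼)*(-8))*S = -3*(2 + 1)/(6 + 1)*S = -3*3/7*S = -3*(⅐)*3*S = -9*S/7)
1736*q(2, -4) = 1736*(-9/7*(-4)) = 1736*(36/7) = 8928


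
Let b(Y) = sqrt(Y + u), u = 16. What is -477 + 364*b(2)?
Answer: -477 + 1092*sqrt(2) ≈ 1067.3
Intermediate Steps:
b(Y) = sqrt(16 + Y) (b(Y) = sqrt(Y + 16) = sqrt(16 + Y))
-477 + 364*b(2) = -477 + 364*sqrt(16 + 2) = -477 + 364*sqrt(18) = -477 + 364*(3*sqrt(2)) = -477 + 1092*sqrt(2)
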